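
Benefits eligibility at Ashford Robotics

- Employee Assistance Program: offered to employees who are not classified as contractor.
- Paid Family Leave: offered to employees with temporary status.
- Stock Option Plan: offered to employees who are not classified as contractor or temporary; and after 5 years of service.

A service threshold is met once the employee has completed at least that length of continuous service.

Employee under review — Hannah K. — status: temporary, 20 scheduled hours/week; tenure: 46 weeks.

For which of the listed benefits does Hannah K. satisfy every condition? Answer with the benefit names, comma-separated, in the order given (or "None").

Employee Assistance Program — status temporary ✓ (not excluded) → eligible.
Paid Family Leave — status temporary ✓ → eligible.
Stock Option Plan — status temporary ✗ (excluded) → not eligible.

Employee Assistance Program, Paid Family Leave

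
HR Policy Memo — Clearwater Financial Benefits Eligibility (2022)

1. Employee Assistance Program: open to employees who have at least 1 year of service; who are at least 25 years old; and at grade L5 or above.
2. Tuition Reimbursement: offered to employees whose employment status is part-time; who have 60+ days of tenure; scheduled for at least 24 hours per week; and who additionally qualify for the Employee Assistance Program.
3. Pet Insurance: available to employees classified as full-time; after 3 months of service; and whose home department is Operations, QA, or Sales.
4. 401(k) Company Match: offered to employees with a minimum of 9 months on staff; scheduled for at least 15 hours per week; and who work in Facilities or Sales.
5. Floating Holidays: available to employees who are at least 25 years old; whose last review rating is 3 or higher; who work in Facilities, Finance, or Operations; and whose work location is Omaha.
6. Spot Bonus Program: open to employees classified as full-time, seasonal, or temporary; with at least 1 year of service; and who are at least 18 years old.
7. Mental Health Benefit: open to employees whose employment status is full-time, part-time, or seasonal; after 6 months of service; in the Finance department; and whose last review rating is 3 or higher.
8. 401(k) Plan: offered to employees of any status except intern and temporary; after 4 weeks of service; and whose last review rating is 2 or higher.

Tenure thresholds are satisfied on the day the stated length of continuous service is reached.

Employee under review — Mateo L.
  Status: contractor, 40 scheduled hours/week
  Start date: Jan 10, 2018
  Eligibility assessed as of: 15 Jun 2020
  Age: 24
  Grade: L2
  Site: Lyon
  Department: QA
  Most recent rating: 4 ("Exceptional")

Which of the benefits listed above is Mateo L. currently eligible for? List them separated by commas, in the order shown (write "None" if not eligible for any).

401(k) Plan

Service from Jan 10, 2018 to 15 Jun 2020: 887 days.
Employee Assistance Program — service 887 days ≥ 1 year (≈365 days) ✓; age 24 < 25 ✗ → not eligible.
Tuition Reimbursement — status contractor ✗ (requires part-time) → not eligible.
Pet Insurance — status contractor ✗ (requires full-time) → not eligible.
401(k) Company Match — service 887 days ≥ 9 months (≈270 days) ✓; 40 hrs/wk ≥ 15 ✓; dept QA ✗ → not eligible.
Floating Holidays — age 24 < 25 ✗ → not eligible.
Spot Bonus Program — status contractor ✗ (requires full-time, seasonal, or temporary) → not eligible.
Mental Health Benefit — status contractor ✗ (requires full-time, part-time, or seasonal) → not eligible.
401(k) Plan — status contractor ✓ (not excluded); service 887 days ≥ 4 weeks (≈28 days) ✓; rating 4 ≥ 2 ✓ → eligible.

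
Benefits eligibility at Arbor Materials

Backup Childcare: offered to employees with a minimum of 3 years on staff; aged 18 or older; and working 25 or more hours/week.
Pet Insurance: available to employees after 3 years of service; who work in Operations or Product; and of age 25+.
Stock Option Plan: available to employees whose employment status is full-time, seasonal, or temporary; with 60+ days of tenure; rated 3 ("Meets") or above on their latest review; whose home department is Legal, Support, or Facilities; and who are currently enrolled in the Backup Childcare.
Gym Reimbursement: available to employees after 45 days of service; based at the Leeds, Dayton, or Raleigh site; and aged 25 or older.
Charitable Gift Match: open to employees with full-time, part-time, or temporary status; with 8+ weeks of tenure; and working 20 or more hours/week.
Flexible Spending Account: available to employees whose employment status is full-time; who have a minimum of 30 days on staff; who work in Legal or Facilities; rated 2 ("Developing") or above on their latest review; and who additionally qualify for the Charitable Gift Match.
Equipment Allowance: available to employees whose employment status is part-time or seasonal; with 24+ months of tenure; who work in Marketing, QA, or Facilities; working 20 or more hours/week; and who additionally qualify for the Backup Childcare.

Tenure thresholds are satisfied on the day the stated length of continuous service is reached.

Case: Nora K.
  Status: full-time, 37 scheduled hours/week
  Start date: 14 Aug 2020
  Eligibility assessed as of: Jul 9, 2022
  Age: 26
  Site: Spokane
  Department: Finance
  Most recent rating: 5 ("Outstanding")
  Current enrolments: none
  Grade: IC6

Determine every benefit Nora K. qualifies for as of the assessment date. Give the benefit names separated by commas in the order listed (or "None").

Charitable Gift Match

Service from 14 Aug 2020 to Jul 9, 2022: 694 days.
Backup Childcare — service 694 days < 3 years (≈1095 days) ✗ → not eligible.
Pet Insurance — service 694 days < 3 years (≈1095 days) ✗ → not eligible.
Stock Option Plan — status full-time ✓; service 694 days ≥ 60 days ✓; rating 5 ≥ 3 ✓; dept Finance ✗ → not eligible.
Gym Reimbursement — service 694 days ≥ 45 days ✓; site Spokane ✗ (not Leeds, Dayton, or Raleigh) → not eligible.
Charitable Gift Match — status full-time ✓; service 694 days ≥ 8 weeks (≈56 days) ✓; 37 hrs/wk ≥ 20 ✓ → eligible.
Flexible Spending Account — status full-time ✓; service 694 days ≥ 30 days ✓; dept Finance ✗ → not eligible.
Equipment Allowance — status full-time ✗ (requires part-time or seasonal) → not eligible.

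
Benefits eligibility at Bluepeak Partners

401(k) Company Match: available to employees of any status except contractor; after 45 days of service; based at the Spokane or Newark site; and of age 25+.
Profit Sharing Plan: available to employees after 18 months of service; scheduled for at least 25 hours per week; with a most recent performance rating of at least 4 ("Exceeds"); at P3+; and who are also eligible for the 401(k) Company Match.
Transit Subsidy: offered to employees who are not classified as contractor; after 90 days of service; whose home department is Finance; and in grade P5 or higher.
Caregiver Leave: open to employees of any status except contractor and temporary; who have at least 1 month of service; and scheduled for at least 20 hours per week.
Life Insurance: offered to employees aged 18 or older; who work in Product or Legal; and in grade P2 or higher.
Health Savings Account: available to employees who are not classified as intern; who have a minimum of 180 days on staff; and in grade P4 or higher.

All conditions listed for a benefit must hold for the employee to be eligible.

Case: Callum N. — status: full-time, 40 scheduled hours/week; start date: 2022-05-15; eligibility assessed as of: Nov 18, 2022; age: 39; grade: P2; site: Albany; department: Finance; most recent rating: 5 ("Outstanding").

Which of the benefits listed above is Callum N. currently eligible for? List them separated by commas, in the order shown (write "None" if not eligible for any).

Caregiver Leave

Service from 2022-05-15 to Nov 18, 2022: 187 days.
401(k) Company Match — status full-time ✓ (not excluded); service 187 days ≥ 45 days ✓; site Albany ✗ (not Spokane or Newark) → not eligible.
Profit Sharing Plan — service 187 days < 18 months (≈540 days) ✗ → not eligible.
Transit Subsidy — status full-time ✓ (not excluded); service 187 days ≥ 90 days ✓; dept Finance ✓; grade P2 < P5 ✗ → not eligible.
Caregiver Leave — status full-time ✓ (not excluded); service 187 days ≥ 1 month (≈30 days) ✓; 40 hrs/wk ≥ 20 ✓ → eligible.
Life Insurance — age 39 ≥ 18 ✓; dept Finance ✗ → not eligible.
Health Savings Account — status full-time ✓ (not excluded); service 187 days ≥ 180 days ✓; grade P2 < P4 ✗ → not eligible.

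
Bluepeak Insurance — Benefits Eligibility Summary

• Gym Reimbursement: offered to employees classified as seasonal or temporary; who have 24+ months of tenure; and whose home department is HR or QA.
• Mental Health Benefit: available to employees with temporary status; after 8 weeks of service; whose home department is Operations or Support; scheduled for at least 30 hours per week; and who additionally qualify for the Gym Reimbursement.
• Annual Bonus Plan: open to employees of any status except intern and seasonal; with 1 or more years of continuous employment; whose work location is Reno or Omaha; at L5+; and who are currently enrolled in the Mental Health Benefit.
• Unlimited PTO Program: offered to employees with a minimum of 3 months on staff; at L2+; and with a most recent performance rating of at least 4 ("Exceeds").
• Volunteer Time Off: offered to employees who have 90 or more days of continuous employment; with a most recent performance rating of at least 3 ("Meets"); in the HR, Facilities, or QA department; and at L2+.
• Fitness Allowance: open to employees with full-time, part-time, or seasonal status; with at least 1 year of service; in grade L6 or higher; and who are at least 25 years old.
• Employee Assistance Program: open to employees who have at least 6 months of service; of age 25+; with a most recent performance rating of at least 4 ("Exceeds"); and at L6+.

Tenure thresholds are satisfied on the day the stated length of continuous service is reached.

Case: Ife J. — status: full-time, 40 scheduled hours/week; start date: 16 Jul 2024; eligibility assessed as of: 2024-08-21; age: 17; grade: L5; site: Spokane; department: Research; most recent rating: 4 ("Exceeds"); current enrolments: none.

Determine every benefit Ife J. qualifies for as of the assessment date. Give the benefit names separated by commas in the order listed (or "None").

Service from 16 Jul 2024 to 2024-08-21: 36 days.
Gym Reimbursement — status full-time ✗ (requires seasonal or temporary) → not eligible.
Mental Health Benefit — status full-time ✗ (requires temporary) → not eligible.
Annual Bonus Plan — status full-time ✓ (not excluded); service 36 days < 1 year (≈365 days) ✗ → not eligible.
Unlimited PTO Program — service 36 days < 3 months (≈90 days) ✗ → not eligible.
Volunteer Time Off — service 36 days < 90 days ✗ → not eligible.
Fitness Allowance — status full-time ✓; service 36 days < 1 year (≈365 days) ✗ → not eligible.
Employee Assistance Program — service 36 days < 6 months (≈180 days) ✗ → not eligible.

None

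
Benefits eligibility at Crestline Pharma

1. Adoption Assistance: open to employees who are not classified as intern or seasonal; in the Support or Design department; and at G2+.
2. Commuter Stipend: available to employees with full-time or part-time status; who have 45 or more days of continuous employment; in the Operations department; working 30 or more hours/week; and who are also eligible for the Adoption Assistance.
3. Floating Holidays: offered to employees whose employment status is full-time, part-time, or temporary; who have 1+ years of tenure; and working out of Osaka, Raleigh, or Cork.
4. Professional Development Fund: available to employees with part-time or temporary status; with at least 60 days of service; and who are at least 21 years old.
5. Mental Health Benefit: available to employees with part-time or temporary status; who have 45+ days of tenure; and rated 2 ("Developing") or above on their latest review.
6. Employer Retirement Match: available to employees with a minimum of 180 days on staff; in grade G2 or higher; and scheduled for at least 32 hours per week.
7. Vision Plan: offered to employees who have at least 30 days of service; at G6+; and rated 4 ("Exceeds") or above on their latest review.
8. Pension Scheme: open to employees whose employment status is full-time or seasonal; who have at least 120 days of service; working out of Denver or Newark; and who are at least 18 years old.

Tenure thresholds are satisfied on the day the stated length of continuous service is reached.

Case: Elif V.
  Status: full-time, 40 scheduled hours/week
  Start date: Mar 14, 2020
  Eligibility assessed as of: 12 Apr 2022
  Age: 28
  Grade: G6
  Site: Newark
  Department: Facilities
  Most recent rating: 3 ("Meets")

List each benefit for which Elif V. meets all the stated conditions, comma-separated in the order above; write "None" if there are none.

Service from Mar 14, 2020 to 12 Apr 2022: 759 days.
Adoption Assistance — status full-time ✓ (not excluded); dept Facilities ✗ → not eligible.
Commuter Stipend — status full-time ✓; service 759 days ≥ 45 days ✓; dept Facilities ✗ → not eligible.
Floating Holidays — status full-time ✓; service 759 days ≥ 1 year (≈365 days) ✓; site Newark ✗ (not Osaka, Raleigh, or Cork) → not eligible.
Professional Development Fund — status full-time ✗ (requires part-time or temporary) → not eligible.
Mental Health Benefit — status full-time ✗ (requires part-time or temporary) → not eligible.
Employer Retirement Match — service 759 days ≥ 180 days ✓; grade G6 ≥ G2 ✓; 40 hrs/wk ≥ 32 ✓ → eligible.
Vision Plan — service 759 days ≥ 30 days ✓; grade G6 ≥ G6 ✓; rating 3 < 4 ✗ → not eligible.
Pension Scheme — status full-time ✓; service 759 days ≥ 120 days ✓; site Newark ✓; age 28 ≥ 18 ✓ → eligible.

Employer Retirement Match, Pension Scheme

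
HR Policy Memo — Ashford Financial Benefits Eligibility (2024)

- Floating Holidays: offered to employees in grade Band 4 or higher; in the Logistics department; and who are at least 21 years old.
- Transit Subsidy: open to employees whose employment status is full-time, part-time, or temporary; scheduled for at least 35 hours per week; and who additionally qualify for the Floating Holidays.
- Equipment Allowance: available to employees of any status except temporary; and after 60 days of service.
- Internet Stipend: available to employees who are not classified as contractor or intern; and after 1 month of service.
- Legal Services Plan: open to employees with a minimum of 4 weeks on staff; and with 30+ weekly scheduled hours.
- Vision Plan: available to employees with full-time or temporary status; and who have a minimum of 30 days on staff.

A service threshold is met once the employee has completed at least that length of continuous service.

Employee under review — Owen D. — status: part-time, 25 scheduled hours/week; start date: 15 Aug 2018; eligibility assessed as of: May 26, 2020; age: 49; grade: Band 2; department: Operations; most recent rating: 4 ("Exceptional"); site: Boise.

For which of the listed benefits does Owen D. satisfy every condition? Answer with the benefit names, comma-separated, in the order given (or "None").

Equipment Allowance, Internet Stipend

Service from 15 Aug 2018 to May 26, 2020: 650 days.
Floating Holidays — grade Band 2 < Band 4 ✗ → not eligible.
Transit Subsidy — status part-time ✓; 25 hrs/wk < 35 ✗ → not eligible.
Equipment Allowance — status part-time ✓ (not excluded); service 650 days ≥ 60 days ✓ → eligible.
Internet Stipend — status part-time ✓ (not excluded); service 650 days ≥ 1 month (≈30 days) ✓ → eligible.
Legal Services Plan — service 650 days ≥ 4 weeks (≈28 days) ✓; 25 hrs/wk < 30 ✗ → not eligible.
Vision Plan — status part-time ✗ (requires full-time or temporary) → not eligible.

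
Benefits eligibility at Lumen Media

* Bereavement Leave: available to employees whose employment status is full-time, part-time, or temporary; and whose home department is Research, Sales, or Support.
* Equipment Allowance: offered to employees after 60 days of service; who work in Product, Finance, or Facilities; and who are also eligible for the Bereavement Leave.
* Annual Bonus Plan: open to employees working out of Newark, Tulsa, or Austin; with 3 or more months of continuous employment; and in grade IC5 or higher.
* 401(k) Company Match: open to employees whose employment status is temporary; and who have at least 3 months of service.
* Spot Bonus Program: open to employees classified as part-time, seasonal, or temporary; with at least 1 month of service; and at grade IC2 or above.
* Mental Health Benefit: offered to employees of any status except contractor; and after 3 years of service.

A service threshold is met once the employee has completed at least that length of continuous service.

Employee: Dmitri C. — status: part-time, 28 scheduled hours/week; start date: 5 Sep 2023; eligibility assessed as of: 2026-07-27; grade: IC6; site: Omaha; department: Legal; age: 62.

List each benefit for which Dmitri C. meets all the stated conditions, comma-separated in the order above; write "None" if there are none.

Spot Bonus Program

Service from 5 Sep 2023 to 2026-07-27: 1056 days.
Bereavement Leave — status part-time ✓; dept Legal ✗ → not eligible.
Equipment Allowance — service 1056 days ≥ 60 days ✓; dept Legal ✗ → not eligible.
Annual Bonus Plan — site Omaha ✗ (not Newark, Tulsa, or Austin) → not eligible.
401(k) Company Match — status part-time ✗ (requires temporary) → not eligible.
Spot Bonus Program — status part-time ✓; service 1056 days ≥ 1 month (≈30 days) ✓; grade IC6 ≥ IC2 ✓ → eligible.
Mental Health Benefit — status part-time ✓ (not excluded); service 1056 days < 3 years (≈1095 days) ✗ → not eligible.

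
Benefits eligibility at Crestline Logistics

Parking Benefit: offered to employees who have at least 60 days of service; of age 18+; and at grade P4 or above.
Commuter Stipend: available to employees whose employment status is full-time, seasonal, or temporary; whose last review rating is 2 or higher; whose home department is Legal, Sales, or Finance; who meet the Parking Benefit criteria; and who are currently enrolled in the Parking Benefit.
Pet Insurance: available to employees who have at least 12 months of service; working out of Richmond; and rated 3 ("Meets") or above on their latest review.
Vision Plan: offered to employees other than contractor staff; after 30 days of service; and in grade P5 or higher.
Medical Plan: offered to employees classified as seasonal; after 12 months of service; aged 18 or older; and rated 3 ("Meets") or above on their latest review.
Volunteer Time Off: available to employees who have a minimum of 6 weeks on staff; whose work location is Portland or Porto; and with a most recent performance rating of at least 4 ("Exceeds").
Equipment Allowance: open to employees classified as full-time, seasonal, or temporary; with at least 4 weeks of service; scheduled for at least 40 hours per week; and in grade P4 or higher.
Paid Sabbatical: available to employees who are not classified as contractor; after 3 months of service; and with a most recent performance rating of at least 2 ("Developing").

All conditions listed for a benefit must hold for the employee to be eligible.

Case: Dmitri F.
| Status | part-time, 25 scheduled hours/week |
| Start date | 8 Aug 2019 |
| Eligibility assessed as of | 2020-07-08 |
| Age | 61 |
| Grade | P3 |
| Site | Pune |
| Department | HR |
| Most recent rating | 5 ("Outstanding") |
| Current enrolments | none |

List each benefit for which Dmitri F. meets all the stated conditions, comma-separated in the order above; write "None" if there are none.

Paid Sabbatical

Service from 8 Aug 2019 to 2020-07-08: 335 days.
Parking Benefit — service 335 days ≥ 60 days ✓; age 61 ≥ 18 ✓; grade P3 < P4 ✗ → not eligible.
Commuter Stipend — status part-time ✗ (requires full-time, seasonal, or temporary) → not eligible.
Pet Insurance — service 335 days < 12 months (≈360 days) ✗ → not eligible.
Vision Plan — status part-time ✓ (not excluded); service 335 days ≥ 30 days ✓; grade P3 < P5 ✗ → not eligible.
Medical Plan — status part-time ✗ (requires seasonal) → not eligible.
Volunteer Time Off — service 335 days ≥ 6 weeks (≈42 days) ✓; site Pune ✗ (not Portland or Porto) → not eligible.
Equipment Allowance — status part-time ✗ (requires full-time, seasonal, or temporary) → not eligible.
Paid Sabbatical — status part-time ✓ (not excluded); service 335 days ≥ 3 months (≈90 days) ✓; rating 5 ≥ 2 ✓ → eligible.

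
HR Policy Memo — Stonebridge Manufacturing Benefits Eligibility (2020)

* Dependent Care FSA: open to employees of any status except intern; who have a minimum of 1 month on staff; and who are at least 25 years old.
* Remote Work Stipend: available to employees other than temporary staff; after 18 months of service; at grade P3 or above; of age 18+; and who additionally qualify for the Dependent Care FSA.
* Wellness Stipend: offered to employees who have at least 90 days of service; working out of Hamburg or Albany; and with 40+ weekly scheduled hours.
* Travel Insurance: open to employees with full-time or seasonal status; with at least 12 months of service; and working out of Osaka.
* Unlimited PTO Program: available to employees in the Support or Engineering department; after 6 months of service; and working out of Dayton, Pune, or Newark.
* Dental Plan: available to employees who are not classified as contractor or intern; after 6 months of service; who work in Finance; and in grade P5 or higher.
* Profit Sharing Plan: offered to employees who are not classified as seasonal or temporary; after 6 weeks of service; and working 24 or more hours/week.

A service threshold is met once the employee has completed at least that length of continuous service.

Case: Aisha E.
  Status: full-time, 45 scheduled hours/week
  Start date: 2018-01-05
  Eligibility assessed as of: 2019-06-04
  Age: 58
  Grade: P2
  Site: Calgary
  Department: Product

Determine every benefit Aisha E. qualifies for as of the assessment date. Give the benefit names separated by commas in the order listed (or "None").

Service from 2018-01-05 to 2019-06-04: 515 days.
Dependent Care FSA — status full-time ✓ (not excluded); service 515 days ≥ 1 month (≈30 days) ✓; age 58 ≥ 25 ✓ → eligible.
Remote Work Stipend — status full-time ✓ (not excluded); service 515 days < 18 months (≈540 days) ✗ → not eligible.
Wellness Stipend — service 515 days ≥ 90 days ✓; site Calgary ✗ (not Hamburg or Albany) → not eligible.
Travel Insurance — status full-time ✓; service 515 days ≥ 12 months (≈360 days) ✓; site Calgary ✗ (not Osaka) → not eligible.
Unlimited PTO Program — dept Product ✗ → not eligible.
Dental Plan — status full-time ✓ (not excluded); service 515 days ≥ 6 months (≈180 days) ✓; dept Product ✗ → not eligible.
Profit Sharing Plan — status full-time ✓ (not excluded); service 515 days ≥ 6 weeks (≈42 days) ✓; 45 hrs/wk ≥ 24 ✓ → eligible.

Dependent Care FSA, Profit Sharing Plan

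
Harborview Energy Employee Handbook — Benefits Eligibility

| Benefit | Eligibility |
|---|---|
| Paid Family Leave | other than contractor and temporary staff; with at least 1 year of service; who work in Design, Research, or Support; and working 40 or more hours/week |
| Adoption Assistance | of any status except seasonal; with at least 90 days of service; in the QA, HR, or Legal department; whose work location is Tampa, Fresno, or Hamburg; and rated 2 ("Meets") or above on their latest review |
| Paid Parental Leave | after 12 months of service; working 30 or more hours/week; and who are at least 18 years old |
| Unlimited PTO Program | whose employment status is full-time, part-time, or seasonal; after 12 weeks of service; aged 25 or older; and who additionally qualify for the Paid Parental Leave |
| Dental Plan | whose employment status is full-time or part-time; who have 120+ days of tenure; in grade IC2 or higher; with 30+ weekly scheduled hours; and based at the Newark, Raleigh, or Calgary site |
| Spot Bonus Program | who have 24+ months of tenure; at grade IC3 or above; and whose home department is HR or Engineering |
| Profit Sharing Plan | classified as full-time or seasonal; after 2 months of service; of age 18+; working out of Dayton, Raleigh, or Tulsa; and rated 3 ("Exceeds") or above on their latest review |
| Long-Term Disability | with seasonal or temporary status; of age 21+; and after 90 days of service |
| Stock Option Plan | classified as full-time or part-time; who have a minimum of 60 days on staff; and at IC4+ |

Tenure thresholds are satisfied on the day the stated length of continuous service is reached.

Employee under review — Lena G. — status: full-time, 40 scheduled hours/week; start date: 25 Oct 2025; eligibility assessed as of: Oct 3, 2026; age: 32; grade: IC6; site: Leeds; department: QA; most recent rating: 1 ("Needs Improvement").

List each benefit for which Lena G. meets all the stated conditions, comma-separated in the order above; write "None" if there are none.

Service from 25 Oct 2025 to Oct 3, 2026: 343 days.
Paid Family Leave — status full-time ✓ (not excluded); service 343 days < 1 year (≈365 days) ✗ → not eligible.
Adoption Assistance — status full-time ✓ (not excluded); service 343 days ≥ 90 days ✓; dept QA ✓; site Leeds ✗ (not Tampa, Fresno, or Hamburg) → not eligible.
Paid Parental Leave — service 343 days < 12 months (≈360 days) ✗ → not eligible.
Unlimited PTO Program — status full-time ✓; service 343 days ≥ 12 weeks (≈84 days) ✓; age 32 ≥ 25 ✓; not eligible for Paid Parental Leave ✗ → not eligible.
Dental Plan — status full-time ✓; service 343 days ≥ 120 days ✓; grade IC6 ≥ IC2 ✓; 40 hrs/wk ≥ 30 ✓; site Leeds ✗ (not Newark, Raleigh, or Calgary) → not eligible.
Spot Bonus Program — service 343 days < 24 months (≈720 days) ✗ → not eligible.
Profit Sharing Plan — status full-time ✓; service 343 days ≥ 2 months (≈60 days) ✓; age 32 ≥ 18 ✓; site Leeds ✗ (not Dayton, Raleigh, or Tulsa) → not eligible.
Long-Term Disability — status full-time ✗ (requires seasonal or temporary) → not eligible.
Stock Option Plan — status full-time ✓; service 343 days ≥ 60 days ✓; grade IC6 ≥ IC4 ✓ → eligible.

Stock Option Plan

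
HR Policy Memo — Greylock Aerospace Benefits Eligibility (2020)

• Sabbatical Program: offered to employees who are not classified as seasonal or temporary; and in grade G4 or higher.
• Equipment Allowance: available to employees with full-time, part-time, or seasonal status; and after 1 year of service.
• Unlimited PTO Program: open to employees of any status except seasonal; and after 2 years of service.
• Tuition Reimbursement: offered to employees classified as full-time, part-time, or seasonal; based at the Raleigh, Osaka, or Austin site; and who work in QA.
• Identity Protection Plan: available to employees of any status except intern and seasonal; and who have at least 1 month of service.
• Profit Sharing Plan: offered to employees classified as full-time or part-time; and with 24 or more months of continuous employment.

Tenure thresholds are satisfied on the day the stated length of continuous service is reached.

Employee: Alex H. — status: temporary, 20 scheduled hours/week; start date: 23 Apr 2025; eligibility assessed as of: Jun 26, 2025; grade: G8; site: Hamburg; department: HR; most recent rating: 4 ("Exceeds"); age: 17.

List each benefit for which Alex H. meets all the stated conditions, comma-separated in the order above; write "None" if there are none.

Service from 23 Apr 2025 to Jun 26, 2025: 64 days.
Sabbatical Program — status temporary ✗ (excluded) → not eligible.
Equipment Allowance — status temporary ✗ (requires full-time, part-time, or seasonal) → not eligible.
Unlimited PTO Program — status temporary ✓ (not excluded); service 64 days < 2 years (≈730 days) ✗ → not eligible.
Tuition Reimbursement — status temporary ✗ (requires full-time, part-time, or seasonal) → not eligible.
Identity Protection Plan — status temporary ✓ (not excluded); service 64 days ≥ 1 month (≈30 days) ✓ → eligible.
Profit Sharing Plan — status temporary ✗ (requires full-time or part-time) → not eligible.

Identity Protection Plan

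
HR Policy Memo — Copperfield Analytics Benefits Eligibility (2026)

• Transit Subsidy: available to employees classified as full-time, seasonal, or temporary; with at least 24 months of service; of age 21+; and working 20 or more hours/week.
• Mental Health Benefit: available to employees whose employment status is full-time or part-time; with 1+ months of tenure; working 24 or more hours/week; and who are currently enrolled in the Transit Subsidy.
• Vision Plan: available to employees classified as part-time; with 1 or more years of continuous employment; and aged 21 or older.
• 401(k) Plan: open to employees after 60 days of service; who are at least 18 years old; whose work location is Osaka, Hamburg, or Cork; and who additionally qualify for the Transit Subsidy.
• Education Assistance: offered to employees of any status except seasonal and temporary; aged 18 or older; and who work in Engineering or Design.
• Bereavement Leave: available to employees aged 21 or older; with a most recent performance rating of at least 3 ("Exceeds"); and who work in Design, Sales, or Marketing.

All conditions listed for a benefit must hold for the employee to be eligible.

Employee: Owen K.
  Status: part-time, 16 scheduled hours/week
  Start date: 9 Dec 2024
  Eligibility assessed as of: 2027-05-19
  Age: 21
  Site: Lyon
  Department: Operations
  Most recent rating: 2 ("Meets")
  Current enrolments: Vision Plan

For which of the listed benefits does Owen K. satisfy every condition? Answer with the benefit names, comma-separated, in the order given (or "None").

Vision Plan

Service from 9 Dec 2024 to 2027-05-19: 891 days.
Transit Subsidy — status part-time ✗ (requires full-time, seasonal, or temporary) → not eligible.
Mental Health Benefit — status part-time ✓; service 891 days ≥ 1 month (≈30 days) ✓; 16 hrs/wk < 24 ✗ → not eligible.
Vision Plan — status part-time ✓; service 891 days ≥ 1 year (≈365 days) ✓; age 21 ≥ 21 ✓ → eligible.
401(k) Plan — service 891 days ≥ 60 days ✓; age 21 ≥ 18 ✓; site Lyon ✗ (not Osaka, Hamburg, or Cork) → not eligible.
Education Assistance — status part-time ✓ (not excluded); age 21 ≥ 18 ✓; dept Operations ✗ → not eligible.
Bereavement Leave — age 21 ≥ 21 ✓; rating 2 < 3 ✗ → not eligible.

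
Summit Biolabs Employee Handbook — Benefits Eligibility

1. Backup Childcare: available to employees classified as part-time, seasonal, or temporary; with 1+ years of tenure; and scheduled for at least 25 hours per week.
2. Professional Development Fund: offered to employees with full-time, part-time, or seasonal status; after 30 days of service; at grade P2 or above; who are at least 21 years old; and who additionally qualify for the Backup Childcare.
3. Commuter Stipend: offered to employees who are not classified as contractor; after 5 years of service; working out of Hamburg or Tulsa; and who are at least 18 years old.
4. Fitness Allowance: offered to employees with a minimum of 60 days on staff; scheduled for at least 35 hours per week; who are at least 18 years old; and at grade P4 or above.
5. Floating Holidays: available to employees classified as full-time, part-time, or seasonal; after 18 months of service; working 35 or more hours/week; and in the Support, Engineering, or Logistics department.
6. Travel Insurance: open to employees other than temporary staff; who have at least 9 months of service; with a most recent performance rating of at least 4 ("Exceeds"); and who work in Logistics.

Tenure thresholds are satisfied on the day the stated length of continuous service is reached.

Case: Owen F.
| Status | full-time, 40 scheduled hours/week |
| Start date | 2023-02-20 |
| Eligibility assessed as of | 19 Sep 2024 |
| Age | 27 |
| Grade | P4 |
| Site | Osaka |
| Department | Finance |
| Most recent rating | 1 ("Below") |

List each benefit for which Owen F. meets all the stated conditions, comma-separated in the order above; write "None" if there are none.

Service from 2023-02-20 to 19 Sep 2024: 577 days.
Backup Childcare — status full-time ✗ (requires part-time, seasonal, or temporary) → not eligible.
Professional Development Fund — status full-time ✓; service 577 days ≥ 30 days ✓; grade P4 ≥ P2 ✓; age 27 ≥ 21 ✓; not eligible for Backup Childcare ✗ → not eligible.
Commuter Stipend — status full-time ✓ (not excluded); service 577 days < 5 years (≈1825 days) ✗ → not eligible.
Fitness Allowance — service 577 days ≥ 60 days ✓; 40 hrs/wk ≥ 35 ✓; age 27 ≥ 18 ✓; grade P4 ≥ P4 ✓ → eligible.
Floating Holidays — status full-time ✓; service 577 days ≥ 18 months (≈540 days) ✓; 40 hrs/wk ≥ 35 ✓; dept Finance ✗ → not eligible.
Travel Insurance — status full-time ✓ (not excluded); service 577 days ≥ 9 months (≈270 days) ✓; rating 1 < 4 ✗ → not eligible.

Fitness Allowance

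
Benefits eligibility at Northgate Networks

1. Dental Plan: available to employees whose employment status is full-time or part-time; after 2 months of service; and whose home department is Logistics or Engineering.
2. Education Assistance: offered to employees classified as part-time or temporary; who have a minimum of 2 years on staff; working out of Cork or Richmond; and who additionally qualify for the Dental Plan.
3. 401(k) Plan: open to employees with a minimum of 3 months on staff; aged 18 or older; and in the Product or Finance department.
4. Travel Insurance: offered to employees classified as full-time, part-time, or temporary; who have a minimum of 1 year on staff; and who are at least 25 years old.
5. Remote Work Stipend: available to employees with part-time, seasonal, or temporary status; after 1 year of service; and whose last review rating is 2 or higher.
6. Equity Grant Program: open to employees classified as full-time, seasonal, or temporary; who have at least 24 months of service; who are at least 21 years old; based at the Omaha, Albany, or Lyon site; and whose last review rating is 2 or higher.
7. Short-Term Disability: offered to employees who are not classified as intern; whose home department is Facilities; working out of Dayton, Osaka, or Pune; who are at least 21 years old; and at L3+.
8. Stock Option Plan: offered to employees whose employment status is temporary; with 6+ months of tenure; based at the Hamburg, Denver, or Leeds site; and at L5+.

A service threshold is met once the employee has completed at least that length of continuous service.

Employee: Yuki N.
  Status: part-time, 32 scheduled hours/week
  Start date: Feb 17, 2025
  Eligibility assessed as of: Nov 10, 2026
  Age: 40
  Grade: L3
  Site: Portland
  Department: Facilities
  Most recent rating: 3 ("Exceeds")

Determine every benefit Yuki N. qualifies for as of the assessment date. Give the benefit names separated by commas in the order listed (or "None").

Service from Feb 17, 2025 to Nov 10, 2026: 631 days.
Dental Plan — status part-time ✓; service 631 days ≥ 2 months (≈60 days) ✓; dept Facilities ✗ → not eligible.
Education Assistance — status part-time ✓; service 631 days < 2 years (≈730 days) ✗ → not eligible.
401(k) Plan — service 631 days ≥ 3 months (≈90 days) ✓; age 40 ≥ 18 ✓; dept Facilities ✗ → not eligible.
Travel Insurance — status part-time ✓; service 631 days ≥ 1 year (≈365 days) ✓; age 40 ≥ 25 ✓ → eligible.
Remote Work Stipend — status part-time ✓; service 631 days ≥ 1 year (≈365 days) ✓; rating 3 ≥ 2 ✓ → eligible.
Equity Grant Program — status part-time ✗ (requires full-time, seasonal, or temporary) → not eligible.
Short-Term Disability — status part-time ✓ (not excluded); dept Facilities ✓; site Portland ✗ (not Dayton, Osaka, or Pune) → not eligible.
Stock Option Plan — status part-time ✗ (requires temporary) → not eligible.

Travel Insurance, Remote Work Stipend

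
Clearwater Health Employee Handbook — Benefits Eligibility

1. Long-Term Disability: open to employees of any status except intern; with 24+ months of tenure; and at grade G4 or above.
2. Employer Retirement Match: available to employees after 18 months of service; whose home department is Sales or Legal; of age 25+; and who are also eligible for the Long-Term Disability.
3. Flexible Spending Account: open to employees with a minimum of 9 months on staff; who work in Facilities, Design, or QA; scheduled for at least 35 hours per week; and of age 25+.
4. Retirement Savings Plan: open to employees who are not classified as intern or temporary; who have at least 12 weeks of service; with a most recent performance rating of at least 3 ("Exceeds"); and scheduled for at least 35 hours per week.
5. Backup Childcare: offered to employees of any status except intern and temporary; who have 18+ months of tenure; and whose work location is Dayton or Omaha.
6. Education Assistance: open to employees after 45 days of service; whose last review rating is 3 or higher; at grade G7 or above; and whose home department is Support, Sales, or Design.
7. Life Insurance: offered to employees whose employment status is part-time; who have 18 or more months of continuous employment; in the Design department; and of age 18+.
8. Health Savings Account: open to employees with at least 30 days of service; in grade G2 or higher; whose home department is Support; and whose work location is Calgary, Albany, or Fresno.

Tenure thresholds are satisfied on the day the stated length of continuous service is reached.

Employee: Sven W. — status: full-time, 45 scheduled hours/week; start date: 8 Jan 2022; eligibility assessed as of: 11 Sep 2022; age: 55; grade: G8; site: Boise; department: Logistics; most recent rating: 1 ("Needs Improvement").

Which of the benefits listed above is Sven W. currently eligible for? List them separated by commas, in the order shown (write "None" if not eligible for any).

None

Service from 8 Jan 2022 to 11 Sep 2022: 246 days.
Long-Term Disability — status full-time ✓ (not excluded); service 246 days < 24 months (≈720 days) ✗ → not eligible.
Employer Retirement Match — service 246 days < 18 months (≈540 days) ✗ → not eligible.
Flexible Spending Account — service 246 days < 9 months (≈270 days) ✗ → not eligible.
Retirement Savings Plan — status full-time ✓ (not excluded); service 246 days ≥ 12 weeks (≈84 days) ✓; rating 1 < 3 ✗ → not eligible.
Backup Childcare — status full-time ✓ (not excluded); service 246 days < 18 months (≈540 days) ✗ → not eligible.
Education Assistance — service 246 days ≥ 45 days ✓; rating 1 < 3 ✗ → not eligible.
Life Insurance — status full-time ✗ (requires part-time) → not eligible.
Health Savings Account — service 246 days ≥ 30 days ✓; grade G8 ≥ G2 ✓; dept Logistics ✗ → not eligible.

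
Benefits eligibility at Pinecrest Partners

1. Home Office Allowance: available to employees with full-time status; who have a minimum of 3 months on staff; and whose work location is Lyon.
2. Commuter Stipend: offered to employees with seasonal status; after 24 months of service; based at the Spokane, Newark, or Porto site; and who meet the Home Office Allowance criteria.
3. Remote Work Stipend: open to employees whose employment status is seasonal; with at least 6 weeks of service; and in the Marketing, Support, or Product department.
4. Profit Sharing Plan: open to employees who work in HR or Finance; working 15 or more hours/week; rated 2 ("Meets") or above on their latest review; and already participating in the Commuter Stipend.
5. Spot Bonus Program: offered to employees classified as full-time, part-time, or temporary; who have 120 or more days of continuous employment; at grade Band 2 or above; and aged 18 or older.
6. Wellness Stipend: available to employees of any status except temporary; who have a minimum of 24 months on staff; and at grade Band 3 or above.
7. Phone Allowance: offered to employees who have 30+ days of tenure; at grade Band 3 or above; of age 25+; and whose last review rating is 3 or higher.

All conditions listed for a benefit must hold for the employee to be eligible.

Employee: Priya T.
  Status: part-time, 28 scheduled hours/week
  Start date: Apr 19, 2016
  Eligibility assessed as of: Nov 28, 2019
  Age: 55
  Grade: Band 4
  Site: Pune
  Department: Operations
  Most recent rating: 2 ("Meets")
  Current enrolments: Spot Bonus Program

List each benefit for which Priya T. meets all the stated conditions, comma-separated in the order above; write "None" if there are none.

Spot Bonus Program, Wellness Stipend

Service from Apr 19, 2016 to Nov 28, 2019: 1318 days.
Home Office Allowance — status part-time ✗ (requires full-time) → not eligible.
Commuter Stipend — status part-time ✗ (requires seasonal) → not eligible.
Remote Work Stipend — status part-time ✗ (requires seasonal) → not eligible.
Profit Sharing Plan — dept Operations ✗ → not eligible.
Spot Bonus Program — status part-time ✓; service 1318 days ≥ 120 days ✓; grade Band 4 ≥ Band 2 ✓; age 55 ≥ 18 ✓ → eligible.
Wellness Stipend — status part-time ✓ (not excluded); service 1318 days ≥ 24 months (≈720 days) ✓; grade Band 4 ≥ Band 3 ✓ → eligible.
Phone Allowance — service 1318 days ≥ 30 days ✓; grade Band 4 ≥ Band 3 ✓; age 55 ≥ 25 ✓; rating 2 < 3 ✗ → not eligible.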